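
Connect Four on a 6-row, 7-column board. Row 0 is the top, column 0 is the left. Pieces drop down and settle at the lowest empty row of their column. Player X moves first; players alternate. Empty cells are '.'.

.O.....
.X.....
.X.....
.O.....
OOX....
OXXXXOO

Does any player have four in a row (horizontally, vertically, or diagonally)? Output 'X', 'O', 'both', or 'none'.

X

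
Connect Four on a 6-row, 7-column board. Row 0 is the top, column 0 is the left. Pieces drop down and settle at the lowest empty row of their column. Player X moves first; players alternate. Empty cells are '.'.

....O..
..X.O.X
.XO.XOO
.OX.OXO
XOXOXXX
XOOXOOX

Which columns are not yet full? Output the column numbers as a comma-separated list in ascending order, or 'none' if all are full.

Answer: 0,1,2,3,5,6

Derivation:
col 0: top cell = '.' → open
col 1: top cell = '.' → open
col 2: top cell = '.' → open
col 3: top cell = '.' → open
col 4: top cell = 'O' → FULL
col 5: top cell = '.' → open
col 6: top cell = '.' → open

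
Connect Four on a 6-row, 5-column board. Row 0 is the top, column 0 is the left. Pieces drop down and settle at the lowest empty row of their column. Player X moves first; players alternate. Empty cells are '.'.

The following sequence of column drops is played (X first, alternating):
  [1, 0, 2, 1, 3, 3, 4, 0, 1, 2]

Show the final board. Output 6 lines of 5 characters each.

Answer: .....
.....
.....
.X...
OOOO.
OXXXX

Derivation:
Move 1: X drops in col 1, lands at row 5
Move 2: O drops in col 0, lands at row 5
Move 3: X drops in col 2, lands at row 5
Move 4: O drops in col 1, lands at row 4
Move 5: X drops in col 3, lands at row 5
Move 6: O drops in col 3, lands at row 4
Move 7: X drops in col 4, lands at row 5
Move 8: O drops in col 0, lands at row 4
Move 9: X drops in col 1, lands at row 3
Move 10: O drops in col 2, lands at row 4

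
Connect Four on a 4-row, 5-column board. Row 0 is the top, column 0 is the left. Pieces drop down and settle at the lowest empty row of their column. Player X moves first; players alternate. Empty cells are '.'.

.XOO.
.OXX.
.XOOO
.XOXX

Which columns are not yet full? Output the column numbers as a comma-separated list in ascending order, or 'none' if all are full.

col 0: top cell = '.' → open
col 1: top cell = 'X' → FULL
col 2: top cell = 'O' → FULL
col 3: top cell = 'O' → FULL
col 4: top cell = '.' → open

Answer: 0,4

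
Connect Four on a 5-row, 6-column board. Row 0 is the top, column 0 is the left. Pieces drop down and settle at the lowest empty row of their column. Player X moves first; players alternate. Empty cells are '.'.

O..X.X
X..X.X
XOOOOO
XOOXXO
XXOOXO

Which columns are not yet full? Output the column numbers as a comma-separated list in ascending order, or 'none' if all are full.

Answer: 1,2,4

Derivation:
col 0: top cell = 'O' → FULL
col 1: top cell = '.' → open
col 2: top cell = '.' → open
col 3: top cell = 'X' → FULL
col 4: top cell = '.' → open
col 5: top cell = 'X' → FULL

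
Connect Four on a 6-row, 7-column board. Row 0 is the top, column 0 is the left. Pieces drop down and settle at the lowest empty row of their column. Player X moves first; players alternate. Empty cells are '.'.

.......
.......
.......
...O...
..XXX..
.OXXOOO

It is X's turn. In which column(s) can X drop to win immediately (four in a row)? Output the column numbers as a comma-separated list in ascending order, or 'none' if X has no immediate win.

col 0: drop X → no win
col 1: drop X → WIN!
col 2: drop X → no win
col 3: drop X → no win
col 4: drop X → no win
col 5: drop X → WIN!
col 6: drop X → no win

Answer: 1,5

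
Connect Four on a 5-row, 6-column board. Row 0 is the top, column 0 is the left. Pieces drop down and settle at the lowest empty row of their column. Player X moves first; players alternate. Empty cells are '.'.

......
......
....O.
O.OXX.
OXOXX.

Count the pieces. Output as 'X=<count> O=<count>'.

X=5 O=5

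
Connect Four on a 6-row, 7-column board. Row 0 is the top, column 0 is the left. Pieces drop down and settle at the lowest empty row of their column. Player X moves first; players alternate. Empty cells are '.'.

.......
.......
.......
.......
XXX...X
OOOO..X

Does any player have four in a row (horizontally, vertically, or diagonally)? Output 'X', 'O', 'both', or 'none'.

O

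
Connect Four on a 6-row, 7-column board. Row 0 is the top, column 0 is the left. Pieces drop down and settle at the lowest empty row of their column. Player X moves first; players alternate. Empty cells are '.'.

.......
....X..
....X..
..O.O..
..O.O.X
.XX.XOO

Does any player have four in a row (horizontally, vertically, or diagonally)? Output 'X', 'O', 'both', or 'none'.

none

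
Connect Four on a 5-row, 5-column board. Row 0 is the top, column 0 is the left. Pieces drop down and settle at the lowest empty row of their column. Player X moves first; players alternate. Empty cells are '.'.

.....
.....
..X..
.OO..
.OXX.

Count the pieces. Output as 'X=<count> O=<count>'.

X=3 O=3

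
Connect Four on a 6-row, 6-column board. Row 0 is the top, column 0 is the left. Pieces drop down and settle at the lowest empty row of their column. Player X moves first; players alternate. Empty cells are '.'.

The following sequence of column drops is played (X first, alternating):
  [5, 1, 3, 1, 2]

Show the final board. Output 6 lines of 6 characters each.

Move 1: X drops in col 5, lands at row 5
Move 2: O drops in col 1, lands at row 5
Move 3: X drops in col 3, lands at row 5
Move 4: O drops in col 1, lands at row 4
Move 5: X drops in col 2, lands at row 5

Answer: ......
......
......
......
.O....
.OXX.X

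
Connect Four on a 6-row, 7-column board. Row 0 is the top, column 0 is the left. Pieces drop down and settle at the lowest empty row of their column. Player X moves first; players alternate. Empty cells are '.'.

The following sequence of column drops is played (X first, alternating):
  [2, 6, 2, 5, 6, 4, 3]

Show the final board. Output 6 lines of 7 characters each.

Answer: .......
.......
.......
.......
..X...X
..XXOOO

Derivation:
Move 1: X drops in col 2, lands at row 5
Move 2: O drops in col 6, lands at row 5
Move 3: X drops in col 2, lands at row 4
Move 4: O drops in col 5, lands at row 5
Move 5: X drops in col 6, lands at row 4
Move 6: O drops in col 4, lands at row 5
Move 7: X drops in col 3, lands at row 5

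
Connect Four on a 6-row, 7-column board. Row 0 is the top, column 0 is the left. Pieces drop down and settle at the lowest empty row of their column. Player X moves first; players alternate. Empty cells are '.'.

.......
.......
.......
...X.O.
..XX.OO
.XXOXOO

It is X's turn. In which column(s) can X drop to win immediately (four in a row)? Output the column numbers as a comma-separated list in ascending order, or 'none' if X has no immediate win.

Answer: none

Derivation:
col 0: drop X → no win
col 1: drop X → no win
col 2: drop X → no win
col 3: drop X → no win
col 4: drop X → no win
col 5: drop X → no win
col 6: drop X → no win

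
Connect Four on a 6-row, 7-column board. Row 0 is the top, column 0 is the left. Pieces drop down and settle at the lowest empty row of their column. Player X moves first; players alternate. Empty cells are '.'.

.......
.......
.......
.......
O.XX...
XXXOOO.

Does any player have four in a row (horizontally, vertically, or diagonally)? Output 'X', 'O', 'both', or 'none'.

none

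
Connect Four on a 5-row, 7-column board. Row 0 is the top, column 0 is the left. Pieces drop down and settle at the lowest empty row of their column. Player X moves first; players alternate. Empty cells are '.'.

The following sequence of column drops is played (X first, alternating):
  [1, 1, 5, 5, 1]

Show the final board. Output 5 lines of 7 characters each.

Answer: .......
.......
.X.....
.O...O.
.X...X.

Derivation:
Move 1: X drops in col 1, lands at row 4
Move 2: O drops in col 1, lands at row 3
Move 3: X drops in col 5, lands at row 4
Move 4: O drops in col 5, lands at row 3
Move 5: X drops in col 1, lands at row 2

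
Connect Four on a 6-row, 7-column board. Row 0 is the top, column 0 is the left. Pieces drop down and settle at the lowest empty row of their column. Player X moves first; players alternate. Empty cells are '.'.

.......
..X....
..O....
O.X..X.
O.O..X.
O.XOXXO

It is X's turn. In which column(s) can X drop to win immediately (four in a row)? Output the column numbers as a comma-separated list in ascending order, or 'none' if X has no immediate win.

Answer: 5

Derivation:
col 0: drop X → no win
col 1: drop X → no win
col 2: drop X → no win
col 3: drop X → no win
col 4: drop X → no win
col 5: drop X → WIN!
col 6: drop X → no win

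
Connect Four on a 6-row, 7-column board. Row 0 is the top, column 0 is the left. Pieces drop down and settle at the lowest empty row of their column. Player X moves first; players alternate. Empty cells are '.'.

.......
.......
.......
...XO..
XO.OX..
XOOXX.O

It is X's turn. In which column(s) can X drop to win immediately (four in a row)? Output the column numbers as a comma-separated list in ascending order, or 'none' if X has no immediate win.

col 0: drop X → no win
col 1: drop X → no win
col 2: drop X → no win
col 3: drop X → no win
col 4: drop X → no win
col 5: drop X → no win
col 6: drop X → no win

Answer: none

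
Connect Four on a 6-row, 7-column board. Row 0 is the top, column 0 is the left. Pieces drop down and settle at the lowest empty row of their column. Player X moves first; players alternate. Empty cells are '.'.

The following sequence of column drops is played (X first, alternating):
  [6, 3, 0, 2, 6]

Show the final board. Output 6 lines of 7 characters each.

Answer: .......
.......
.......
.......
......X
X.OO..X

Derivation:
Move 1: X drops in col 6, lands at row 5
Move 2: O drops in col 3, lands at row 5
Move 3: X drops in col 0, lands at row 5
Move 4: O drops in col 2, lands at row 5
Move 5: X drops in col 6, lands at row 4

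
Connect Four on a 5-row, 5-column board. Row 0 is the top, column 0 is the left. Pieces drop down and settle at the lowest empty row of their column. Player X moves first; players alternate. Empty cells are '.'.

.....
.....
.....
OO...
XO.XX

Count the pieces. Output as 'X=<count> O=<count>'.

X=3 O=3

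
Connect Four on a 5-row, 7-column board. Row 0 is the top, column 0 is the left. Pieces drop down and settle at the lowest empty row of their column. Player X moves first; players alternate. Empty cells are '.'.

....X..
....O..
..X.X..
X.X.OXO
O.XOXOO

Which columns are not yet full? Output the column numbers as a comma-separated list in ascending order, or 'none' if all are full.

col 0: top cell = '.' → open
col 1: top cell = '.' → open
col 2: top cell = '.' → open
col 3: top cell = '.' → open
col 4: top cell = 'X' → FULL
col 5: top cell = '.' → open
col 6: top cell = '.' → open

Answer: 0,1,2,3,5,6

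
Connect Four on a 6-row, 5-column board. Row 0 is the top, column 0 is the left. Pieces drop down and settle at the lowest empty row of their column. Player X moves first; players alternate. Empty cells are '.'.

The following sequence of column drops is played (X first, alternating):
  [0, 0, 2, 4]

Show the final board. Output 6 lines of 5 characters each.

Answer: .....
.....
.....
.....
O....
X.X.O

Derivation:
Move 1: X drops in col 0, lands at row 5
Move 2: O drops in col 0, lands at row 4
Move 3: X drops in col 2, lands at row 5
Move 4: O drops in col 4, lands at row 5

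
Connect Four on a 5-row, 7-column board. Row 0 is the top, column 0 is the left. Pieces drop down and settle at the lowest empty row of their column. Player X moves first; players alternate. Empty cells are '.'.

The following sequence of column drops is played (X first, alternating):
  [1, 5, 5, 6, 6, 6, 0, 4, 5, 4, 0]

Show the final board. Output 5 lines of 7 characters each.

Answer: .......
.......
.....XO
X...OXX
XX..OOO

Derivation:
Move 1: X drops in col 1, lands at row 4
Move 2: O drops in col 5, lands at row 4
Move 3: X drops in col 5, lands at row 3
Move 4: O drops in col 6, lands at row 4
Move 5: X drops in col 6, lands at row 3
Move 6: O drops in col 6, lands at row 2
Move 7: X drops in col 0, lands at row 4
Move 8: O drops in col 4, lands at row 4
Move 9: X drops in col 5, lands at row 2
Move 10: O drops in col 4, lands at row 3
Move 11: X drops in col 0, lands at row 3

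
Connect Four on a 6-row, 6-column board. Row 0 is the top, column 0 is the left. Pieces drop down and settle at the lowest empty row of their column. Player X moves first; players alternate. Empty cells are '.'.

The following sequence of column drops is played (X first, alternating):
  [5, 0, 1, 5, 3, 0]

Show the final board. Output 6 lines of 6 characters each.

Answer: ......
......
......
......
O....O
OX.X.X

Derivation:
Move 1: X drops in col 5, lands at row 5
Move 2: O drops in col 0, lands at row 5
Move 3: X drops in col 1, lands at row 5
Move 4: O drops in col 5, lands at row 4
Move 5: X drops in col 3, lands at row 5
Move 6: O drops in col 0, lands at row 4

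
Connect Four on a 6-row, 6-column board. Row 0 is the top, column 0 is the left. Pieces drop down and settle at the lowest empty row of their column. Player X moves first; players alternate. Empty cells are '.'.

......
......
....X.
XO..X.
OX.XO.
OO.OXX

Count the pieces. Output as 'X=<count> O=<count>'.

X=7 O=6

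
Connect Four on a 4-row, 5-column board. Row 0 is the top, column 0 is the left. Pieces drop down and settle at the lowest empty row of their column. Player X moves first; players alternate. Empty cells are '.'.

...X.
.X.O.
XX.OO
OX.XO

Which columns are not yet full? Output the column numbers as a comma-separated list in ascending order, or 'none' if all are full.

Answer: 0,1,2,4

Derivation:
col 0: top cell = '.' → open
col 1: top cell = '.' → open
col 2: top cell = '.' → open
col 3: top cell = 'X' → FULL
col 4: top cell = '.' → open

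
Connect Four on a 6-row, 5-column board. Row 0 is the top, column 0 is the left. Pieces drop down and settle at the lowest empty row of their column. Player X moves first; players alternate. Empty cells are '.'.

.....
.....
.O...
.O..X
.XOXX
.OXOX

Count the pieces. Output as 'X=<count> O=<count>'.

X=6 O=5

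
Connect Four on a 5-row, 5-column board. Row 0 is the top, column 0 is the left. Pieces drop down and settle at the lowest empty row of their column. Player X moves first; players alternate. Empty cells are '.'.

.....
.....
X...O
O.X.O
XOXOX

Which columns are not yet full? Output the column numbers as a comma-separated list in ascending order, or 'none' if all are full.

col 0: top cell = '.' → open
col 1: top cell = '.' → open
col 2: top cell = '.' → open
col 3: top cell = '.' → open
col 4: top cell = '.' → open

Answer: 0,1,2,3,4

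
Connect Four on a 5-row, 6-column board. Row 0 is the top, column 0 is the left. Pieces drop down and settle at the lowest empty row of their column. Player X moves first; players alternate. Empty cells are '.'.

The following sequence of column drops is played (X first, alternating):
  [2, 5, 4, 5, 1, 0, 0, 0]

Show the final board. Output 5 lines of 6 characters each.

Answer: ......
......
O.....
X....O
OXX.XO

Derivation:
Move 1: X drops in col 2, lands at row 4
Move 2: O drops in col 5, lands at row 4
Move 3: X drops in col 4, lands at row 4
Move 4: O drops in col 5, lands at row 3
Move 5: X drops in col 1, lands at row 4
Move 6: O drops in col 0, lands at row 4
Move 7: X drops in col 0, lands at row 3
Move 8: O drops in col 0, lands at row 2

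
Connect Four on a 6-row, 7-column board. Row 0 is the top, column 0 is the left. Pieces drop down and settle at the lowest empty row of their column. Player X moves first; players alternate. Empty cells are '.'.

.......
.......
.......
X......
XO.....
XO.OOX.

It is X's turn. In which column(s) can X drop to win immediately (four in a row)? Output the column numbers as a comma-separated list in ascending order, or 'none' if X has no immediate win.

col 0: drop X → WIN!
col 1: drop X → no win
col 2: drop X → no win
col 3: drop X → no win
col 4: drop X → no win
col 5: drop X → no win
col 6: drop X → no win

Answer: 0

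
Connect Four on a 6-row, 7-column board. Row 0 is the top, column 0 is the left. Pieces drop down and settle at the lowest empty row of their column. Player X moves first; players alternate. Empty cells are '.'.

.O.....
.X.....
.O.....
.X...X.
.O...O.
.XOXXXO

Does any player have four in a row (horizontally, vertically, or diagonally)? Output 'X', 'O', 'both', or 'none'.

none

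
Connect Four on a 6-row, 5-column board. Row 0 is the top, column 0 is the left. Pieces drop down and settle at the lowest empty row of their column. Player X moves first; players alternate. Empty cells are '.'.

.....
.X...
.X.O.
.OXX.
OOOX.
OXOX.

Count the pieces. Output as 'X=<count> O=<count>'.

X=7 O=7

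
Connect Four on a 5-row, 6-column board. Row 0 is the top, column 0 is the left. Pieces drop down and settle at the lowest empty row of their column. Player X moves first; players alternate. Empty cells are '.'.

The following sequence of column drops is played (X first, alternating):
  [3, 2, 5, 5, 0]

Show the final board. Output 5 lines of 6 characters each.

Move 1: X drops in col 3, lands at row 4
Move 2: O drops in col 2, lands at row 4
Move 3: X drops in col 5, lands at row 4
Move 4: O drops in col 5, lands at row 3
Move 5: X drops in col 0, lands at row 4

Answer: ......
......
......
.....O
X.OX.X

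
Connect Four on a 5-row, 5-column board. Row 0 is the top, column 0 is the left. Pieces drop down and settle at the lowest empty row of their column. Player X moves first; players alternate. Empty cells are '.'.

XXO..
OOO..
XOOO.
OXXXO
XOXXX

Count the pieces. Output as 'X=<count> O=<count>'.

X=10 O=10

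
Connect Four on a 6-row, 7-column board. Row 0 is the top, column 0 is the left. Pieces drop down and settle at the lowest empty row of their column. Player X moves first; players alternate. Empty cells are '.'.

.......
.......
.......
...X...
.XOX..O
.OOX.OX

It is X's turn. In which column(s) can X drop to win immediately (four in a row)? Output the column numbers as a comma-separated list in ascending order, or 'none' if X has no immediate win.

Answer: 3

Derivation:
col 0: drop X → no win
col 1: drop X → no win
col 2: drop X → no win
col 3: drop X → WIN!
col 4: drop X → no win
col 5: drop X → no win
col 6: drop X → no win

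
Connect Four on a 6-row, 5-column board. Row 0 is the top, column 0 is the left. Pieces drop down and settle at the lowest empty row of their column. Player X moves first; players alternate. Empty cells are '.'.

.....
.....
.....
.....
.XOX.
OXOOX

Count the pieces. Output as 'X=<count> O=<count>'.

X=4 O=4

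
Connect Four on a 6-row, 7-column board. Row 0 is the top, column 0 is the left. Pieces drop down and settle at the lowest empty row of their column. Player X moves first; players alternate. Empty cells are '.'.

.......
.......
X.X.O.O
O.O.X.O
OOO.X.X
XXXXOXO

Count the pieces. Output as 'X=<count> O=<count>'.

X=10 O=10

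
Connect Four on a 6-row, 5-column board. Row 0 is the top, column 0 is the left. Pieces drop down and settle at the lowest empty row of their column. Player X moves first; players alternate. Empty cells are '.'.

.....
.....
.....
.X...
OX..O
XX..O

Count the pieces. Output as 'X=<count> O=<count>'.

X=4 O=3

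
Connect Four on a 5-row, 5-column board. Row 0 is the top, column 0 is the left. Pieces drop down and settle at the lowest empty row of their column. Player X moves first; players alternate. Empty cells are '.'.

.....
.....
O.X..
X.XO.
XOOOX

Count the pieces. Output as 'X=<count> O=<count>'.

X=5 O=5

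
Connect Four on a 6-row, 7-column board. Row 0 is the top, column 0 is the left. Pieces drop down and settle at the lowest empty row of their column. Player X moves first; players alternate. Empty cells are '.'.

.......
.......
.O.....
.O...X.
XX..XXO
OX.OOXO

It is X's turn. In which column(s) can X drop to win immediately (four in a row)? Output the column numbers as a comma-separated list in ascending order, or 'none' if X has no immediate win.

col 0: drop X → no win
col 1: drop X → no win
col 2: drop X → no win
col 3: drop X → no win
col 4: drop X → no win
col 5: drop X → WIN!
col 6: drop X → no win

Answer: 5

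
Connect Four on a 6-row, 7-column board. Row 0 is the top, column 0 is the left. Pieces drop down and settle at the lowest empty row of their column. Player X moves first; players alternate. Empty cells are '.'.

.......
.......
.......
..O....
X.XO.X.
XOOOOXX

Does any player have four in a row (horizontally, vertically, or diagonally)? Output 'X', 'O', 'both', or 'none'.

O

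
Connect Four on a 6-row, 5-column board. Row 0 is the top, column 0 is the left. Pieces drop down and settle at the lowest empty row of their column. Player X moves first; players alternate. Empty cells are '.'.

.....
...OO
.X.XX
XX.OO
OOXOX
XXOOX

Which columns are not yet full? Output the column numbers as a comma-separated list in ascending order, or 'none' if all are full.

col 0: top cell = '.' → open
col 1: top cell = '.' → open
col 2: top cell = '.' → open
col 3: top cell = '.' → open
col 4: top cell = '.' → open

Answer: 0,1,2,3,4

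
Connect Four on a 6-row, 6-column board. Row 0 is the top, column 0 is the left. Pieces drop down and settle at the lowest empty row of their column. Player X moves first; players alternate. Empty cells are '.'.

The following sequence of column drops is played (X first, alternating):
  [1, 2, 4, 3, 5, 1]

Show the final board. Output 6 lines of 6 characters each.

Move 1: X drops in col 1, lands at row 5
Move 2: O drops in col 2, lands at row 5
Move 3: X drops in col 4, lands at row 5
Move 4: O drops in col 3, lands at row 5
Move 5: X drops in col 5, lands at row 5
Move 6: O drops in col 1, lands at row 4

Answer: ......
......
......
......
.O....
.XOOXX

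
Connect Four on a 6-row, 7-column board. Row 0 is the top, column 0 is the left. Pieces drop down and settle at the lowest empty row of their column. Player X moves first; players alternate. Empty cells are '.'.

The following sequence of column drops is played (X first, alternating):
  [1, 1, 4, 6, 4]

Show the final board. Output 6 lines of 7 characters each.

Move 1: X drops in col 1, lands at row 5
Move 2: O drops in col 1, lands at row 4
Move 3: X drops in col 4, lands at row 5
Move 4: O drops in col 6, lands at row 5
Move 5: X drops in col 4, lands at row 4

Answer: .......
.......
.......
.......
.O..X..
.X..X.O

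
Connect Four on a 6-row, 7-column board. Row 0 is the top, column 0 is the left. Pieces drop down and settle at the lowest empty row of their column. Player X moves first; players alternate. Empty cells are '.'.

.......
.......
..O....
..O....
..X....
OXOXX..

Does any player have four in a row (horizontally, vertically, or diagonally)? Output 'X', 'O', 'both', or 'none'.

none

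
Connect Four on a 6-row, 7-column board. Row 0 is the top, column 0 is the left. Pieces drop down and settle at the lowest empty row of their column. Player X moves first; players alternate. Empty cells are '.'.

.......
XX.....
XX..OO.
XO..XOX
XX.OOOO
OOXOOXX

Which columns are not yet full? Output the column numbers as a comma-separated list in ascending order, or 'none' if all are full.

col 0: top cell = '.' → open
col 1: top cell = '.' → open
col 2: top cell = '.' → open
col 3: top cell = '.' → open
col 4: top cell = '.' → open
col 5: top cell = '.' → open
col 6: top cell = '.' → open

Answer: 0,1,2,3,4,5,6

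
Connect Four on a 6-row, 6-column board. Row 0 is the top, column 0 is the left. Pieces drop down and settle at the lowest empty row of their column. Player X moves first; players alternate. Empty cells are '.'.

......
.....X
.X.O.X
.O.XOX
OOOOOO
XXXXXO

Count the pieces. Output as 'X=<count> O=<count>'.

X=10 O=10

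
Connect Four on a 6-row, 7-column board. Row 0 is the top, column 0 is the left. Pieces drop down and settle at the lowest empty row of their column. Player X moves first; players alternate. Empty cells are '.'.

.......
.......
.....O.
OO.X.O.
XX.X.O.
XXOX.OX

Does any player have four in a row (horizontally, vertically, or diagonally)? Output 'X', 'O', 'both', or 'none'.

O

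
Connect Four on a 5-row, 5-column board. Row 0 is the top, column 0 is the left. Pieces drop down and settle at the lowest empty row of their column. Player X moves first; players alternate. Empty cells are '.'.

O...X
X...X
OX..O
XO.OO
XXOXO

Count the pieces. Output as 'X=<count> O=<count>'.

X=8 O=8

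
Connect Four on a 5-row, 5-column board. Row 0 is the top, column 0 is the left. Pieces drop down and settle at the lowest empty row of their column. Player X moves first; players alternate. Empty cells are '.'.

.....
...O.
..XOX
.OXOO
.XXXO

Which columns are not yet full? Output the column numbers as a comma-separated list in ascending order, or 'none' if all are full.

col 0: top cell = '.' → open
col 1: top cell = '.' → open
col 2: top cell = '.' → open
col 3: top cell = '.' → open
col 4: top cell = '.' → open

Answer: 0,1,2,3,4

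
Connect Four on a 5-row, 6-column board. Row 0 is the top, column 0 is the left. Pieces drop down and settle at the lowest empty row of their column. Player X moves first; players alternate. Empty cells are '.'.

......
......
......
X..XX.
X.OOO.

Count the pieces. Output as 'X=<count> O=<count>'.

X=4 O=3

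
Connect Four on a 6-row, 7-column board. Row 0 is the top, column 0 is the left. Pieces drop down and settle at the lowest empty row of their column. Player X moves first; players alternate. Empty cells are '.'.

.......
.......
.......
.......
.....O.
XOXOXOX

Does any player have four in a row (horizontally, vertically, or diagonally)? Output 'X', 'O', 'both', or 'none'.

none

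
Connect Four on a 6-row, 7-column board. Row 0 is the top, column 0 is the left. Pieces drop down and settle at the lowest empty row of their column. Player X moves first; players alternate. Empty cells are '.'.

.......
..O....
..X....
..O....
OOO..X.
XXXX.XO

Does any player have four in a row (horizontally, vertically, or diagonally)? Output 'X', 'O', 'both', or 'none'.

X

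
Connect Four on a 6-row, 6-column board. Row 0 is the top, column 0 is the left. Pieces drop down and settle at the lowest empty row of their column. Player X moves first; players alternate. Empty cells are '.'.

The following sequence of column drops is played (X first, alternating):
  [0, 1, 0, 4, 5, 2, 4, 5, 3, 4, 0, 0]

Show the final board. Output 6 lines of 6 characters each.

Answer: ......
......
O.....
X...O.
X...XO
XOOXOX

Derivation:
Move 1: X drops in col 0, lands at row 5
Move 2: O drops in col 1, lands at row 5
Move 3: X drops in col 0, lands at row 4
Move 4: O drops in col 4, lands at row 5
Move 5: X drops in col 5, lands at row 5
Move 6: O drops in col 2, lands at row 5
Move 7: X drops in col 4, lands at row 4
Move 8: O drops in col 5, lands at row 4
Move 9: X drops in col 3, lands at row 5
Move 10: O drops in col 4, lands at row 3
Move 11: X drops in col 0, lands at row 3
Move 12: O drops in col 0, lands at row 2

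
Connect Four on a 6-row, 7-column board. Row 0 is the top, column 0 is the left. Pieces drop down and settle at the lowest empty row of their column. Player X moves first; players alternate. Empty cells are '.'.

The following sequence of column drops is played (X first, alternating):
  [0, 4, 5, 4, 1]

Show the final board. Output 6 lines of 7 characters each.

Answer: .......
.......
.......
.......
....O..
XX..OX.

Derivation:
Move 1: X drops in col 0, lands at row 5
Move 2: O drops in col 4, lands at row 5
Move 3: X drops in col 5, lands at row 5
Move 4: O drops in col 4, lands at row 4
Move 5: X drops in col 1, lands at row 5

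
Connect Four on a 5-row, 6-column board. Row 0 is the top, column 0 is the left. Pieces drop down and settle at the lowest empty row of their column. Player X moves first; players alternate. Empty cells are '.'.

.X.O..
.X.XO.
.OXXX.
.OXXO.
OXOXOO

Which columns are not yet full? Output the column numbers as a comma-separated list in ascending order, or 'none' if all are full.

Answer: 0,2,4,5

Derivation:
col 0: top cell = '.' → open
col 1: top cell = 'X' → FULL
col 2: top cell = '.' → open
col 3: top cell = 'O' → FULL
col 4: top cell = '.' → open
col 5: top cell = '.' → open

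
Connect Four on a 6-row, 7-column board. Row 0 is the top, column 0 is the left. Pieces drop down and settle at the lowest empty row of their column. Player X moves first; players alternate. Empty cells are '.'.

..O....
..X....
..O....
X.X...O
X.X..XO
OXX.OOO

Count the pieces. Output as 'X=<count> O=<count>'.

X=8 O=8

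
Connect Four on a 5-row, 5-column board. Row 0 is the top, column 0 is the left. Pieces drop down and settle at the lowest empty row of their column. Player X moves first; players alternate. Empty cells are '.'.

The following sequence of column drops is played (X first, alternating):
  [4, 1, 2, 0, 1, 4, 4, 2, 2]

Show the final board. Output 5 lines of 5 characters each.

Move 1: X drops in col 4, lands at row 4
Move 2: O drops in col 1, lands at row 4
Move 3: X drops in col 2, lands at row 4
Move 4: O drops in col 0, lands at row 4
Move 5: X drops in col 1, lands at row 3
Move 6: O drops in col 4, lands at row 3
Move 7: X drops in col 4, lands at row 2
Move 8: O drops in col 2, lands at row 3
Move 9: X drops in col 2, lands at row 2

Answer: .....
.....
..X.X
.XO.O
OOX.X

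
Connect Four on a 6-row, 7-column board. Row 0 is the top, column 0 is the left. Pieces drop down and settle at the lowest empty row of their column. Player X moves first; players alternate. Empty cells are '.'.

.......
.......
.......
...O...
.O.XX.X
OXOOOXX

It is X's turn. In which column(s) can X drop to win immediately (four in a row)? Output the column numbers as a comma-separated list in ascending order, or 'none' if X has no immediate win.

col 0: drop X → no win
col 1: drop X → no win
col 2: drop X → no win
col 3: drop X → no win
col 4: drop X → no win
col 5: drop X → WIN!
col 6: drop X → no win

Answer: 5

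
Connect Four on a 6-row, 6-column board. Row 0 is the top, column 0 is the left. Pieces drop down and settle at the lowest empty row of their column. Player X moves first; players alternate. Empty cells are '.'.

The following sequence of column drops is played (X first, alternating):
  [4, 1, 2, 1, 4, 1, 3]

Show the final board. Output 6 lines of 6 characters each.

Answer: ......
......
......
.O....
.O..X.
.OXXX.

Derivation:
Move 1: X drops in col 4, lands at row 5
Move 2: O drops in col 1, lands at row 5
Move 3: X drops in col 2, lands at row 5
Move 4: O drops in col 1, lands at row 4
Move 5: X drops in col 4, lands at row 4
Move 6: O drops in col 1, lands at row 3
Move 7: X drops in col 3, lands at row 5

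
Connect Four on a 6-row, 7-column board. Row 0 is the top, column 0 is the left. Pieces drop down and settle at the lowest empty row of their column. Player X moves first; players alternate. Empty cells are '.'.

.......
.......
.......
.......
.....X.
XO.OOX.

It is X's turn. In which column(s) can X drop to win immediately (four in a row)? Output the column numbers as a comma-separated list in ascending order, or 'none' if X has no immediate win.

col 0: drop X → no win
col 1: drop X → no win
col 2: drop X → no win
col 3: drop X → no win
col 4: drop X → no win
col 5: drop X → no win
col 6: drop X → no win

Answer: none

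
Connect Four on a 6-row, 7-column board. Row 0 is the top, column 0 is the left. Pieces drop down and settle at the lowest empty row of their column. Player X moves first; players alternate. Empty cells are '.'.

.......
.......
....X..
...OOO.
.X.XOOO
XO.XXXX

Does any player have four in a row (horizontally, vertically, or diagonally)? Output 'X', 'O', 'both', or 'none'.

X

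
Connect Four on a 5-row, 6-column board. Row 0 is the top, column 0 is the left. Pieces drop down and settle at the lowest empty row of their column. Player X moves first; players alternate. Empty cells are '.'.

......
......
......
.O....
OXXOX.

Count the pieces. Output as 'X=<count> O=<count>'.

X=3 O=3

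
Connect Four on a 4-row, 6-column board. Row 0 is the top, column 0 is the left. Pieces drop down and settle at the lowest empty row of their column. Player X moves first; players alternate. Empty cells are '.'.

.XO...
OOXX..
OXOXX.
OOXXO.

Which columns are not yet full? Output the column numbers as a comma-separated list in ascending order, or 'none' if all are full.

col 0: top cell = '.' → open
col 1: top cell = 'X' → FULL
col 2: top cell = 'O' → FULL
col 3: top cell = '.' → open
col 4: top cell = '.' → open
col 5: top cell = '.' → open

Answer: 0,3,4,5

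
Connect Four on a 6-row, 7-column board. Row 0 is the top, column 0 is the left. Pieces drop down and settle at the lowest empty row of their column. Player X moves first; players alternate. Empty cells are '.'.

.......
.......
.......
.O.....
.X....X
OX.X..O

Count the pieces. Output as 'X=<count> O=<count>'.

X=4 O=3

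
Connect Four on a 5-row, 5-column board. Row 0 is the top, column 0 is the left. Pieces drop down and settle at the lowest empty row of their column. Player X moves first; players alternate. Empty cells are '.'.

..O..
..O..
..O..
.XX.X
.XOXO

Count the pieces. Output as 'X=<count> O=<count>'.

X=5 O=5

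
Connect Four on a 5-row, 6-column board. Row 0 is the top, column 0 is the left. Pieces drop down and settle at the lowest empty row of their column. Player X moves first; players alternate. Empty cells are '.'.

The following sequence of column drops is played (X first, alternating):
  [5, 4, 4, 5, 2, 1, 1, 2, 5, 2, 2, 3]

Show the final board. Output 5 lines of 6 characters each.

Answer: ......
..X...
..O..X
.XO.XO
.OXOOX

Derivation:
Move 1: X drops in col 5, lands at row 4
Move 2: O drops in col 4, lands at row 4
Move 3: X drops in col 4, lands at row 3
Move 4: O drops in col 5, lands at row 3
Move 5: X drops in col 2, lands at row 4
Move 6: O drops in col 1, lands at row 4
Move 7: X drops in col 1, lands at row 3
Move 8: O drops in col 2, lands at row 3
Move 9: X drops in col 5, lands at row 2
Move 10: O drops in col 2, lands at row 2
Move 11: X drops in col 2, lands at row 1
Move 12: O drops in col 3, lands at row 4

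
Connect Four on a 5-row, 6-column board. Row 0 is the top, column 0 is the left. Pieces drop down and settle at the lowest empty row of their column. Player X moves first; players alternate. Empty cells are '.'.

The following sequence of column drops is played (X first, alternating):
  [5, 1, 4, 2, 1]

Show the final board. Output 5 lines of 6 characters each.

Answer: ......
......
......
.X....
.OO.XX

Derivation:
Move 1: X drops in col 5, lands at row 4
Move 2: O drops in col 1, lands at row 4
Move 3: X drops in col 4, lands at row 4
Move 4: O drops in col 2, lands at row 4
Move 5: X drops in col 1, lands at row 3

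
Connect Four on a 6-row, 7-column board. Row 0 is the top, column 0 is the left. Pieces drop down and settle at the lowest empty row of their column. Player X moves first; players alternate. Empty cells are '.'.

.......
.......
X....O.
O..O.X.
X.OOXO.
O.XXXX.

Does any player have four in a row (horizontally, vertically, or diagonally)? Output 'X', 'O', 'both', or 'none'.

X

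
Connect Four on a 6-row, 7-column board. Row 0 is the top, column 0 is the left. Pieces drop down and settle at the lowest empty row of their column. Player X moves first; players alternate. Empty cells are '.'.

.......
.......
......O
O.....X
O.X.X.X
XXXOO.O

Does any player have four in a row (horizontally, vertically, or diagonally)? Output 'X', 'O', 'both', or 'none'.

none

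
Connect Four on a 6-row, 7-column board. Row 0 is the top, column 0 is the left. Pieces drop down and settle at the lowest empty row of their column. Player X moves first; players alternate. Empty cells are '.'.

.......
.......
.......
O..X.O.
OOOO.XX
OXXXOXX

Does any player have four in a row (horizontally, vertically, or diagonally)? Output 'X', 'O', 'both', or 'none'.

O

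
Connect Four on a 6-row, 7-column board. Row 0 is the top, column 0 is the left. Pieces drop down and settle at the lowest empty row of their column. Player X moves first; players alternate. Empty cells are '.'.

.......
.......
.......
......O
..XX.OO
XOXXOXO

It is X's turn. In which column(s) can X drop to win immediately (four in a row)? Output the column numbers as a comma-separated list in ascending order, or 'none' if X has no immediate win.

Answer: none

Derivation:
col 0: drop X → no win
col 1: drop X → no win
col 2: drop X → no win
col 3: drop X → no win
col 4: drop X → no win
col 5: drop X → no win
col 6: drop X → no win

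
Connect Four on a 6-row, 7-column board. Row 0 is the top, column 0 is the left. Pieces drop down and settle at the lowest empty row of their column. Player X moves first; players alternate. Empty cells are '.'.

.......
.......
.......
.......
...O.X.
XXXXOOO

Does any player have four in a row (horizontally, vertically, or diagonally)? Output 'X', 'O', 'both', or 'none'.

X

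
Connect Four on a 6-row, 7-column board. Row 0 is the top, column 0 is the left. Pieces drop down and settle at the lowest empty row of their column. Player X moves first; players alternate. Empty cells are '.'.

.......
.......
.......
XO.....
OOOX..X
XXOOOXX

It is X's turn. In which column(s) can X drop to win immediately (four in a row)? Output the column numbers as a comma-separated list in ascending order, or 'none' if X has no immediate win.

col 0: drop X → no win
col 1: drop X → no win
col 2: drop X → no win
col 3: drop X → no win
col 4: drop X → no win
col 5: drop X → no win
col 6: drop X → no win

Answer: none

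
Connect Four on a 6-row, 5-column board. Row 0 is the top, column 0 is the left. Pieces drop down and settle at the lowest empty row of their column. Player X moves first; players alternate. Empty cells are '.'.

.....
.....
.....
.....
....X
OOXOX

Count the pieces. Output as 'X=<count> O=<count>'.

X=3 O=3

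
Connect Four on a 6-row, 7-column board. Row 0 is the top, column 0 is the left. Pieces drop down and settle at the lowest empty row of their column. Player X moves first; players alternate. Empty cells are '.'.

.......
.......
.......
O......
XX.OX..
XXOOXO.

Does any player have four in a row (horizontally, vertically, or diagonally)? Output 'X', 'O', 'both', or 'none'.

none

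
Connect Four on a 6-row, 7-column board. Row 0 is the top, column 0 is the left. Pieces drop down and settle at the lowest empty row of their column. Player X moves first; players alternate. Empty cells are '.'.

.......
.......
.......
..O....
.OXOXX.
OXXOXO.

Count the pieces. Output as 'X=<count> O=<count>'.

X=6 O=6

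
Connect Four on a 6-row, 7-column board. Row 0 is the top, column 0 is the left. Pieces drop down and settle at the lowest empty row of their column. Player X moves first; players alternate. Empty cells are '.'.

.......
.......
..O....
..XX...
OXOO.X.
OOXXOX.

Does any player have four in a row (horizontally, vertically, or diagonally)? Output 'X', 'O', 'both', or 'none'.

none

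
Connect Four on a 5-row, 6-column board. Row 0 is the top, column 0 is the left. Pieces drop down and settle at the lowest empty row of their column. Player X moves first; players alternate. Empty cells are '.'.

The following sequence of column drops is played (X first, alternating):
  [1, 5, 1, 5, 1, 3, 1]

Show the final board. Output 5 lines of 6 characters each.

Move 1: X drops in col 1, lands at row 4
Move 2: O drops in col 5, lands at row 4
Move 3: X drops in col 1, lands at row 3
Move 4: O drops in col 5, lands at row 3
Move 5: X drops in col 1, lands at row 2
Move 6: O drops in col 3, lands at row 4
Move 7: X drops in col 1, lands at row 1

Answer: ......
.X....
.X....
.X...O
.X.O.O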